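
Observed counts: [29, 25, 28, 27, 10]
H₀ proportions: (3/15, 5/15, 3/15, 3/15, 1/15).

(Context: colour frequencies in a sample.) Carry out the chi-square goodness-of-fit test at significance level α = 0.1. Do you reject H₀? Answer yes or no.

reject H₀: yes

n = 119; E_i = n·p_i = [23.80, 39.67, 23.80, 23.80, 7.93]
χ² = (29−23.80)²/23.80 + (25−39.67)²/39.67 + (28−23.80)²/23.80 + (27−23.80)²/23.80 + (10−7.93)²/7.93 = 8.2689
df = 4
p-value (upper-tail) = 0.08221
At α=0.1: p < α → reject H₀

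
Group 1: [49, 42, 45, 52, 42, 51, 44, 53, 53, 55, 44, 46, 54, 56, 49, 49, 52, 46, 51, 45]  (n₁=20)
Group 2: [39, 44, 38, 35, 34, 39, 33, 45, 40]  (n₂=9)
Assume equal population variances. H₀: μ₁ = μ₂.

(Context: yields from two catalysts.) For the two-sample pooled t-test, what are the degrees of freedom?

df = n₁ + n₂ − 2 = 20 + 9 − 2 = 27

degrees of freedom = 27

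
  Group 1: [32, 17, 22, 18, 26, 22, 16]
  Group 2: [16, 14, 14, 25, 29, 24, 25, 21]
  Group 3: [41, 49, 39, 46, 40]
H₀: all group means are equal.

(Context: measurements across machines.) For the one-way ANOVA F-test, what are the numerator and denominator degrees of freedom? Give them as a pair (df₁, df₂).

degrees of freedom = [2, 17]

k = 3 groups, N = 20 total
df = (k−1, N−k) = (3−1, 20−3) = (2, 17)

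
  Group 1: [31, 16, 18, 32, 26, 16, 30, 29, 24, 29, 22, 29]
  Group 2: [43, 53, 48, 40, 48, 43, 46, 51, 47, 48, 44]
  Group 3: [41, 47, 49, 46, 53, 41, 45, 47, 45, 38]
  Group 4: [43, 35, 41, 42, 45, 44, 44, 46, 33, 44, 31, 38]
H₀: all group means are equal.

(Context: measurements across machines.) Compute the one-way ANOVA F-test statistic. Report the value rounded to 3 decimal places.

Group means [25.17, 46.45, 45.20, 40.50], grand mean 38.911
SSB = Σnᵢ(x̄ᵢ−x̄)² = 3318.651; SSW = ΣΣ(x−x̄ᵢ)² = 970.994
MSB = 3318.651/3 = 1106.2168; MSW = 970.994/41 = 23.6828
F = MSB/MSW = 46.7098
df = (3, 41)

test statistic = 46.710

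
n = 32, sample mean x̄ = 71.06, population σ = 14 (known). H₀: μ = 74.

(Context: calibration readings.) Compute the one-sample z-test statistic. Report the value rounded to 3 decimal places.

test statistic = -1.188

SE = σ/√n = 14/√32 = 2.4749
z = (x̄−μ₀)/SE = (71.06−74)/2.4749 = -1.1879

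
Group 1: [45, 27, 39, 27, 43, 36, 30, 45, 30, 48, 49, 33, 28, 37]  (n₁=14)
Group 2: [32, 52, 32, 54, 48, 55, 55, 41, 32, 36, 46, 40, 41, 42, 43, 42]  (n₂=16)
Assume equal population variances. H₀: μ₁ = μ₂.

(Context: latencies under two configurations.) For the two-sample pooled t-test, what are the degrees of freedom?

degrees of freedom = 28

df = n₁ + n₂ − 2 = 14 + 16 − 2 = 28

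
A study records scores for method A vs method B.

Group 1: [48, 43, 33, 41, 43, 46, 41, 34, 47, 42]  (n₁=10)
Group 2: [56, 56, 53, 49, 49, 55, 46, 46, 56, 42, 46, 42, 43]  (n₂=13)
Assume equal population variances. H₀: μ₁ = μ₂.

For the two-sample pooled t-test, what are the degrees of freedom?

df = n₁ + n₂ − 2 = 10 + 13 − 2 = 21

degrees of freedom = 21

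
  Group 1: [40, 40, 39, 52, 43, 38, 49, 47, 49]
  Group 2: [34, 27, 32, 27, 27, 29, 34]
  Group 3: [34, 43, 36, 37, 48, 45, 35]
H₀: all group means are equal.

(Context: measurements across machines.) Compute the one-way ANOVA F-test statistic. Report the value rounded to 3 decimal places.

test statistic = 17.217

Group means [44.11, 30.00, 39.71], grand mean 38.478
SSB = Σnᵢ(x̄ᵢ−x̄)² = 799.422; SSW = ΣΣ(x−x̄ᵢ)² = 464.317
MSB = 799.422/2 = 399.7108; MSW = 464.317/20 = 23.2159
F = MSB/MSW = 17.2171
df = (2, 20)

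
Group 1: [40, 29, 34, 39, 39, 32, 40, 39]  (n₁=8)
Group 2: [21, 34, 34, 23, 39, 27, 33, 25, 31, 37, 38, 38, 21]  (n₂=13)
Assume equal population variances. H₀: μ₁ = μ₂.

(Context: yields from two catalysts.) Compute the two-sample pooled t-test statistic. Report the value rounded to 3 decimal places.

test statistic = 2.132

x̄₁=36.500, s₁=4.243, n₁=8
x̄₂=30.846, s₂=6.681, n₂=13
s_p² = [7·4.243² + 12·6.681²]/19 = 34.8259
SE = √(s_p²·(1/8+1/13)) = 2.6518
t = (36.500−30.846)/2.6518 = 2.1321
df = 19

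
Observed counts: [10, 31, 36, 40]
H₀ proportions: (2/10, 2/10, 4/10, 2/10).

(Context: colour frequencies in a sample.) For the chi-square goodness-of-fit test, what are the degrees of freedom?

degrees of freedom = 3

df = k − 1 = 4 − 1 = 3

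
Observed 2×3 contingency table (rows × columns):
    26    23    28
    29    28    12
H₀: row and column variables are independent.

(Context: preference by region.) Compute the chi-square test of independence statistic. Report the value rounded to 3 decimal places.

test statistic = 6.635

Row totals [77, 69], col totals [55, 51, 40], n=146
χ² = (26−29.01)²/29.01 + (23−26.90)²/26.90 + (28−21.10)²/21.10 + (29−25.99)²/25.99 + (28−24.10)²/24.10 + (12−18.90)²/18.90 = 6.6354
df = 2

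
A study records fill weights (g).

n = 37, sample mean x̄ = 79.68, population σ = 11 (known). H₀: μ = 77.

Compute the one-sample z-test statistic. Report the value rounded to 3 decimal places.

test statistic = 1.482

SE = σ/√n = 11/√37 = 1.8084
z = (x̄−μ₀)/SE = (79.68−77)/1.8084 = 1.4820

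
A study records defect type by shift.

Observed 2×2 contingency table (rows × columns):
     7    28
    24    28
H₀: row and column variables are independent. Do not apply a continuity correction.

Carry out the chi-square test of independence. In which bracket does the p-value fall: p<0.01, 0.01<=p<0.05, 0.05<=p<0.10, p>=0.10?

Row totals [35, 52], col totals [31, 56], n=87
χ² = (7−12.47)²/12.47 + (28−22.53)²/22.53 + (24−18.53)²/18.53 + (28−33.47)²/33.47 = 6.2390
df = 1
p-value (upper-tail) = 0.01250
→ bracket: 0.01<=p<0.05

p-value bracket: 0.01<=p<0.05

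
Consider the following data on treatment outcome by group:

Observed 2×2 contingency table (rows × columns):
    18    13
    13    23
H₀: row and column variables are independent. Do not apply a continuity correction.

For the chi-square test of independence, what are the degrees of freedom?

df = (r−1)(c−1) = (2−1)·(2−1) = 1

degrees of freedom = 1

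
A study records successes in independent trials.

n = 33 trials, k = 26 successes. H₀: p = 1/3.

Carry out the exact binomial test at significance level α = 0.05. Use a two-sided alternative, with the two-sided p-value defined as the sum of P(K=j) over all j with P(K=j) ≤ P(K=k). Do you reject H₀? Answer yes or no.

Exact binomial: n=33, k=26, p₀=1/3=0.3333
P(X=j) = C(n,j)·p₀^j·(1−p₀)^(n−j); p = Σ P(X=j) over j with P(X=j) ≤ P(X=26)
p-value (two-sided) = 0.00000
At α=0.05: p < α → reject H₀

reject H₀: yes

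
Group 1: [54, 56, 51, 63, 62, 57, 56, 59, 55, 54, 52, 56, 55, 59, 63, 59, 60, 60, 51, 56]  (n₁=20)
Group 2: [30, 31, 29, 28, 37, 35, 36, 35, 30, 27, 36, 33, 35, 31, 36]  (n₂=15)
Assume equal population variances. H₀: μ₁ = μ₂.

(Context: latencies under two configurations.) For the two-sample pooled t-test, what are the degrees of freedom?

degrees of freedom = 33

df = n₁ + n₂ − 2 = 20 + 15 − 2 = 33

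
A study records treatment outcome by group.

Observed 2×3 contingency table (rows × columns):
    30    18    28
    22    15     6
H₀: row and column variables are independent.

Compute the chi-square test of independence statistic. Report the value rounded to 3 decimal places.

Row totals [76, 43], col totals [52, 33, 34], n=119
χ² = (30−33.21)²/33.21 + (18−21.08)²/21.08 + (28−21.71)²/21.71 + (22−18.79)²/18.79 + (15−11.92)²/11.92 + (6−12.29)²/12.29 = 7.1363
df = 2

test statistic = 7.136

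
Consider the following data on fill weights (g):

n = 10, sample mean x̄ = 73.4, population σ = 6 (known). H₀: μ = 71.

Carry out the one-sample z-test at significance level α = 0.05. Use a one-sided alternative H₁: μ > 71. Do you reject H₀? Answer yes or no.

SE = σ/√n = 6/√10 = 1.8974
z = (x̄−μ₀)/SE = (73.4−71)/1.8974 = 1.2649
p-value (one-sided, H₁ greater) = 0.10295
At α=0.05: p ≥ α → fail to reject H₀

reject H₀: no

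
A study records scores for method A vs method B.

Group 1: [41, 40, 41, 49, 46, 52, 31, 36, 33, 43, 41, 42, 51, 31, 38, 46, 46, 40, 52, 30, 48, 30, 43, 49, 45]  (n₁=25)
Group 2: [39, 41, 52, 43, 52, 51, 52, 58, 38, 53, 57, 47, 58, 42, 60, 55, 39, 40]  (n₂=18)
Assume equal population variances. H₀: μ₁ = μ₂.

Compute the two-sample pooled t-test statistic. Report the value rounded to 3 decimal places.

test statistic = -3.125

x̄₁=41.760, s₁=6.912, n₁=25
x̄₂=48.722, s₂=7.607, n₂=18
s_p² = [24·6.912² + 17·7.607²]/41 = 51.9554
SE = √(s_p²·(1/25+1/18)) = 2.2281
t = (41.760−48.722)/2.2281 = -3.1247
df = 41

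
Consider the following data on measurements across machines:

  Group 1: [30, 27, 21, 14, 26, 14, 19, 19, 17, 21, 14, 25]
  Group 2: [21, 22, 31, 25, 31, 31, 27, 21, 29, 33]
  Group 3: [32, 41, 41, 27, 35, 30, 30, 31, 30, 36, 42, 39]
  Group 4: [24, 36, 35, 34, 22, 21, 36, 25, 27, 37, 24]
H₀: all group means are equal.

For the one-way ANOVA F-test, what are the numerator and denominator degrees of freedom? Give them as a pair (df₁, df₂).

degrees of freedom = [3, 41]

k = 4 groups, N = 45 total
df = (k−1, N−k) = (4−1, 45−4) = (3, 41)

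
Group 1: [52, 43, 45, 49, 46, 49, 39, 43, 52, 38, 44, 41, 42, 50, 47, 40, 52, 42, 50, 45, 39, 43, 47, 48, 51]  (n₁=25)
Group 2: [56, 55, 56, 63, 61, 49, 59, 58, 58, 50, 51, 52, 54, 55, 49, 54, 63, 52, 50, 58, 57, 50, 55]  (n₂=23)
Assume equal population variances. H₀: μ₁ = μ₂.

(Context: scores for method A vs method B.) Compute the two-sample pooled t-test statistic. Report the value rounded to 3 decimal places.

test statistic = -7.593

x̄₁=45.480, s₁=4.426, n₁=25
x̄₂=55.000, s₂=4.243, n₂=23
s_p² = [24·4.426² + 22·4.243²]/46 = 18.8313
SE = √(s_p²·(1/25+1/23)) = 1.2538
t = (45.480−55.000)/1.2538 = -7.5929
df = 46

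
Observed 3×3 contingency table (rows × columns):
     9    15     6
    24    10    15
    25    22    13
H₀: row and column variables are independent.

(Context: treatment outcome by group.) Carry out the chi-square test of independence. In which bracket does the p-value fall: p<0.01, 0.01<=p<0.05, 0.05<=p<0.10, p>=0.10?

p-value bracket: 0.05<=p<0.10

Row totals [30, 49, 60], col totals [58, 47, 34], n=139
χ² = (9−12.52)²/12.52 + (15−10.14)²/10.14 + (6−7.34)²/7.34 + (24−20.45)²/20.45 + (10−16.57)²/16.57 + (15−11.99)²/11.99 + (25−25.04)²/25.04 + (22−20.29)²/20.29 + (13−14.68)²/14.68 = 7.8733
df = 4
p-value (upper-tail) = 0.09633
→ bracket: 0.05<=p<0.10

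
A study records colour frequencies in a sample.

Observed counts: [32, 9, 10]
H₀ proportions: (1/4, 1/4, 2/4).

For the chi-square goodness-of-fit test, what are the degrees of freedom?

degrees of freedom = 2

df = k − 1 = 3 − 1 = 2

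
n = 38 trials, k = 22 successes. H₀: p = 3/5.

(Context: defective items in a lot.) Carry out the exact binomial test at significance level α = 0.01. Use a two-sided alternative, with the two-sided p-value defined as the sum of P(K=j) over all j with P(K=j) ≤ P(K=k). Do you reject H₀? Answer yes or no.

Exact binomial: n=38, k=22, p₀=3/5=0.6000
P(X=j) = C(n,j)·p₀^j·(1−p₀)^(n−j); p = Σ P(X=j) over j with P(X=j) ≤ P(X=22)
p-value (two-sided) = 0.86881
At α=0.01: p ≥ α → fail to reject H₀

reject H₀: no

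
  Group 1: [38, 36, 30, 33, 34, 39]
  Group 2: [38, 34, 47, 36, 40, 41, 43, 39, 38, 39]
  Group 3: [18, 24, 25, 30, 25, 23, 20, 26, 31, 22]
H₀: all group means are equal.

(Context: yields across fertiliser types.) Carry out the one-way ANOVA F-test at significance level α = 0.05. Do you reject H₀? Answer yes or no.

reject H₀: yes

Group means [35.00, 39.50, 24.40], grand mean 32.654
SSB = Σnᵢ(x̄ᵢ−x̄)² = 1182.985; SSW = ΣΣ(x−x̄ᵢ)² = 320.900
MSB = 1182.985/2 = 591.4923; MSW = 320.900/23 = 13.9522
F = MSB/MSW = 42.3943
df = (2, 23)
p-value (upper-tail) = 0.00000
At α=0.05: p < α → reject H₀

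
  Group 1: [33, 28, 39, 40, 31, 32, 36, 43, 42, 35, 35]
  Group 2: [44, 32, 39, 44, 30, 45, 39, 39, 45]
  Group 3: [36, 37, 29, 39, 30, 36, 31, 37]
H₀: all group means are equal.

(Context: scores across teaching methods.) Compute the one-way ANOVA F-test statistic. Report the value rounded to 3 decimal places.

Group means [35.82, 39.67, 34.38], grand mean 36.643
SSB = Σnᵢ(x̄ᵢ−x̄)² = 130.917; SSW = ΣΣ(x−x̄ᵢ)² = 573.511
MSB = 130.917/2 = 65.4586; MSW = 573.511/25 = 22.9405
F = MSB/MSW = 2.8534
df = (2, 25)

test statistic = 2.853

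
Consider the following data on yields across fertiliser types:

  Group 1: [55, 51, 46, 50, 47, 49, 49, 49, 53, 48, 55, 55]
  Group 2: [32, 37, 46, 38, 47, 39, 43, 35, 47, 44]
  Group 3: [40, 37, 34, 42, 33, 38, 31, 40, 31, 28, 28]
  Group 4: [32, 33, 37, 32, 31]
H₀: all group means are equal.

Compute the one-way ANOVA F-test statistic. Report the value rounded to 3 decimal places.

test statistic = 33.017

Group means [50.58, 40.80, 34.73, 33.00], grand mean 41.105
SSB = Σnᵢ(x̄ᵢ−x̄)² = 1854.880; SSW = ΣΣ(x−x̄ᵢ)² = 636.698
MSB = 1854.880/3 = 618.2935; MSW = 636.698/34 = 18.7264
F = MSB/MSW = 33.0172
df = (3, 34)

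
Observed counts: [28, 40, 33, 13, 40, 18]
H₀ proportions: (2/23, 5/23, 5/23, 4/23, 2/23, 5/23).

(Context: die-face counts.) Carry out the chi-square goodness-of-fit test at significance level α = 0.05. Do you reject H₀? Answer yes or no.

n = 172; E_i = n·p_i = [14.96, 37.39, 37.39, 29.91, 14.96, 37.39]
χ² = (28−14.96)²/14.96 + (40−37.39)²/37.39 + (33−37.39)²/37.39 + (13−29.91)²/29.91 + (40−14.96)²/14.96 + (18−37.39)²/37.39 = 73.6253
df = 5
p-value (upper-tail) = 0.00000
At α=0.05: p < α → reject H₀

reject H₀: yes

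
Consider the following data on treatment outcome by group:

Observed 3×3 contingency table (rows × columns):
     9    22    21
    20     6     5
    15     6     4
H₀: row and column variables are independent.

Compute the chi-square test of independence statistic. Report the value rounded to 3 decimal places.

Row totals [52, 31, 25], col totals [44, 34, 30], n=108
χ² = (9−21.19)²/21.19 + (22−16.37)²/16.37 + (21−14.44)²/14.44 + (20−12.63)²/12.63 + (6−9.76)²/9.76 + (5−8.61)²/8.61 + (15−10.19)²/10.19 + (6−7.87)²/7.87 + (4−6.94)²/6.94 = 23.1524
df = 4

test statistic = 23.152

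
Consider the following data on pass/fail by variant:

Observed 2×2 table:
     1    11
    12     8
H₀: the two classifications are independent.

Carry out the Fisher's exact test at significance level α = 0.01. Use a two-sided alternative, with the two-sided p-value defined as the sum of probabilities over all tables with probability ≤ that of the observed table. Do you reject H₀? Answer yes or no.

Margins: r₁=12, r₂=20, c₁=13, c₂=19, n=32
p_obs = C(12,1)·C(20,12)/C(32,13); sum pmf over tables with pmf ≤ p_obs
p-value (two-sided) = 0.00787
At α=0.01: p < α → reject H₀

reject H₀: yes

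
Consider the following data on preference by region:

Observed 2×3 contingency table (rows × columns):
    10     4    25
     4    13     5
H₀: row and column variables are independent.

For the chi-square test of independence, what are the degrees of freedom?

degrees of freedom = 2

df = (r−1)(c−1) = (2−1)·(3−1) = 2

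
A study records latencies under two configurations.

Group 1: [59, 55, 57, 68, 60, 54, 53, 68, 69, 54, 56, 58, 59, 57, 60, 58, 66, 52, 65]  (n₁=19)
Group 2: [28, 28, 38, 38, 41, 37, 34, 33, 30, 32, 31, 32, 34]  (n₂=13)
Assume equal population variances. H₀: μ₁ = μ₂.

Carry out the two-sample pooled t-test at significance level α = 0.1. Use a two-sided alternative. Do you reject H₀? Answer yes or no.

reject H₀: yes

x̄₁=59.368, s₁=5.356, n₁=19
x̄₂=33.538, s₂=4.013, n₂=13
s_p² = [18·5.356² + 12·4.013²]/30 = 23.6551
SE = √(s_p²·(1/19+1/13)) = 1.7506
t = (59.368−33.538)/1.7506 = 14.7549
df = 30
p-value (two-sided) = 0.00000
At α=0.1: p < α → reject H₀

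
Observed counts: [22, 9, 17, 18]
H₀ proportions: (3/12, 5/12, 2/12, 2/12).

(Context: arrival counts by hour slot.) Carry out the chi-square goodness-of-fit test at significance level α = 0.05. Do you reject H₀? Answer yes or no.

reject H₀: yes

n = 66; E_i = n·p_i = [16.50, 27.50, 11.00, 11.00]
χ² = (22−16.50)²/16.50 + (9−27.50)²/27.50 + (17−11.00)²/11.00 + (18−11.00)²/11.00 = 22.0061
df = 3
p-value (upper-tail) = 0.00007
At α=0.05: p < α → reject H₀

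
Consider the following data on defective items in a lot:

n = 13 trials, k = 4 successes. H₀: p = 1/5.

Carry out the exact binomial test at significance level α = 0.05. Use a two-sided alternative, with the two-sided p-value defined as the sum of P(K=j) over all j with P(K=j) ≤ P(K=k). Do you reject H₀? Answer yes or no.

Exact binomial: n=13, k=4, p₀=1/5=0.2000
P(X=j) = C(n,j)·p₀^j·(1−p₀)^(n−j); p = Σ P(X=j) over j with P(X=j) ≤ P(X=4)
p-value (two-sided) = 0.30765
At α=0.05: p ≥ α → fail to reject H₀

reject H₀: no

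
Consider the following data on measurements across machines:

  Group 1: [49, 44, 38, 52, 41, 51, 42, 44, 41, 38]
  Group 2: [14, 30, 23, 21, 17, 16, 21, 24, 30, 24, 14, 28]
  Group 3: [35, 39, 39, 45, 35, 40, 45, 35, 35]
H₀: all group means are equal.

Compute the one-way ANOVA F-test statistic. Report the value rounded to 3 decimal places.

test statistic = 56.864

Group means [44.00, 21.83, 38.67], grand mean 33.871
SSB = Σnᵢ(x̄ᵢ−x̄)² = 2971.817; SSW = ΣΣ(x−x̄ᵢ)² = 731.667
MSB = 2971.817/2 = 1485.9086; MSW = 731.667/28 = 26.1310
F = MSB/MSW = 56.8639
df = (2, 28)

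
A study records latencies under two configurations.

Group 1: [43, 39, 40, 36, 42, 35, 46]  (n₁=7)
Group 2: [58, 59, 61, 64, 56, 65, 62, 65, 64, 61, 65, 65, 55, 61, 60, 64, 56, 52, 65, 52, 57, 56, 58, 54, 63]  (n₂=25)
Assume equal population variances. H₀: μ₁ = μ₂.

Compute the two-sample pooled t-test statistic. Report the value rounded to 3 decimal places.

test statistic = -10.955

x̄₁=40.143, s₁=3.891, n₁=7
x̄₂=59.920, s₂=4.300, n₂=25
s_p² = [6·3.891² + 24·4.300²]/30 = 17.8232
SE = √(s_p²·(1/7+1/25)) = 1.8053
t = (40.143−59.920)/1.8053 = -10.9550
df = 30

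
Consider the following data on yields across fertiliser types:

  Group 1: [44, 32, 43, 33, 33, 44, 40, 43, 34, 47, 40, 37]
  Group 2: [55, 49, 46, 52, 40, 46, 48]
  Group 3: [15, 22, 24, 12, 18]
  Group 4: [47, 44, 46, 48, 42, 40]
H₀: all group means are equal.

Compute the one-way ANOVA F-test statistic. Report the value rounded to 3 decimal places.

Group means [39.17, 48.00, 18.20, 44.50], grand mean 38.800
SSB = Σnᵢ(x̄ᵢ−x̄)² = 2910.833; SSW = ΣΣ(x−x̄ᵢ)² = 579.967
MSB = 2910.833/3 = 970.2778; MSW = 579.967/26 = 22.3064
F = MSB/MSW = 43.4977
df = (3, 26)

test statistic = 43.498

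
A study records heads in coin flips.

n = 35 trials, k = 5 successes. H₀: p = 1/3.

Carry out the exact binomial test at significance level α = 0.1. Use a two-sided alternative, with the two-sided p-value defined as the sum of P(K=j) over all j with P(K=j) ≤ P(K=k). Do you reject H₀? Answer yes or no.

Exact binomial: n=35, k=5, p₀=1/3=0.3333
P(X=j) = C(n,j)·p₀^j·(1−p₀)^(n−j); p = Σ P(X=j) over j with P(X=j) ≤ P(X=5)
p-value (two-sided) = 0.01843
At α=0.1: p < α → reject H₀

reject H₀: yes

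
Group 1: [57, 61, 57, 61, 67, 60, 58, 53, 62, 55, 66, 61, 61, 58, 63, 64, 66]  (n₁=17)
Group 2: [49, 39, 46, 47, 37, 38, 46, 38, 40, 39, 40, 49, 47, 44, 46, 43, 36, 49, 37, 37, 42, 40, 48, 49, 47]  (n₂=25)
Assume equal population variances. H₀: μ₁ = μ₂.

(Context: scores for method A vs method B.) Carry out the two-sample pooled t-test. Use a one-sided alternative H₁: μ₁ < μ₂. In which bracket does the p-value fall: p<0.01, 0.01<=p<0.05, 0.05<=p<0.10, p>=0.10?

p-value bracket: p>=0.10

x̄₁=60.588, s₁=3.938, n₁=17
x̄₂=42.920, s₂=4.618, n₂=25
s_p² = [16·3.938² + 24·4.618²]/40 = 18.9989
SE = √(s_p²·(1/17+1/25)) = 1.3702
t = (60.588−42.920)/1.3702 = 12.8943
df = 40
p-value (one-sided, H₁ less) = 1.00000
→ bracket: p>=0.10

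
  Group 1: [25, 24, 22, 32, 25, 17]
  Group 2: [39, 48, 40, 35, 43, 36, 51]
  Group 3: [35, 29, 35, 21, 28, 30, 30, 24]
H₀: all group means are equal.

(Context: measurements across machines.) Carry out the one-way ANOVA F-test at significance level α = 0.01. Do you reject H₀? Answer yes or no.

Group means [24.17, 41.71, 29.00], grand mean 31.857
SSB = Σnᵢ(x̄ᵢ−x̄)² = 1100.310; SSW = ΣΣ(x−x̄ᵢ)² = 498.262
MSB = 1100.310/2 = 550.1548; MSW = 498.262/18 = 27.6812
F = MSB/MSW = 19.8747
df = (2, 18)
p-value (upper-tail) = 0.00003
At α=0.01: p < α → reject H₀

reject H₀: yes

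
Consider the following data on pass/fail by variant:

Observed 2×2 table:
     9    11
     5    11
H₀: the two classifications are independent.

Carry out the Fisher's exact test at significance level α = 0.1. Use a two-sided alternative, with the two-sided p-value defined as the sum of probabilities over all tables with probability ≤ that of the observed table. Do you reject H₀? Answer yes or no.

reject H₀: no

Margins: r₁=20, r₂=16, c₁=14, c₂=22, n=36
p_obs = C(20,9)·C(16,5)/C(36,14); sum pmf over tables with pmf ≤ p_obs
p-value (two-sided) = 0.50067
At α=0.1: p ≥ α → fail to reject H₀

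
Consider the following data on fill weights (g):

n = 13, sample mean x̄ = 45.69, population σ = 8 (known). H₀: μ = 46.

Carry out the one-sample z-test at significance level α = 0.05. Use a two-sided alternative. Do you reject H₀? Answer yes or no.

SE = σ/√n = 8/√13 = 2.2188
z = (x̄−μ₀)/SE = (45.69−46)/2.2188 = -0.1397
p-value (two-sided) = 0.88889
At α=0.05: p ≥ α → fail to reject H₀

reject H₀: no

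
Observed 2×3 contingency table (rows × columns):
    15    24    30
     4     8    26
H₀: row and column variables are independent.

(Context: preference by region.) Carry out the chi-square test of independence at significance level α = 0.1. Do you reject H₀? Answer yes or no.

reject H₀: yes

Row totals [69, 38], col totals [19, 32, 56], n=107
χ² = (15−12.25)²/12.25 + (24−20.64)²/20.64 + (30−36.11)²/36.11 + (4−6.75)²/6.75 + (8−11.36)²/11.36 + (26−19.89)²/19.89 = 6.1926
df = 2
p-value (upper-tail) = 0.04522
At α=0.1: p < α → reject H₀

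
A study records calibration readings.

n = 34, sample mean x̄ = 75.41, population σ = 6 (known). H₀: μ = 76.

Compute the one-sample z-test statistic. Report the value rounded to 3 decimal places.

SE = σ/√n = 6/√34 = 1.0290
z = (x̄−μ₀)/SE = (75.41−76)/1.0290 = -0.5734

test statistic = -0.573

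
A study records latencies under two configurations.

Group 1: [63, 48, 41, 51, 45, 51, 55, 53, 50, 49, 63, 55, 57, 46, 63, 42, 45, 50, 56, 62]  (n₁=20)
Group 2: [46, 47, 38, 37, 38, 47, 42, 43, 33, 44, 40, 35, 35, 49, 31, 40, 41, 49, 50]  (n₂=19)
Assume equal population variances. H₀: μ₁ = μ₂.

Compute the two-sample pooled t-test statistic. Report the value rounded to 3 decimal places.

x̄₁=52.250, s₁=6.927, n₁=20
x̄₂=41.316, s₂=5.726, n₂=19
s_p² = [19·6.927² + 18·5.726²]/37 = 40.5907
SE = √(s_p²·(1/20+1/19)) = 2.0411
t = (52.250−41.316)/2.0411 = 5.3571
df = 37

test statistic = 5.357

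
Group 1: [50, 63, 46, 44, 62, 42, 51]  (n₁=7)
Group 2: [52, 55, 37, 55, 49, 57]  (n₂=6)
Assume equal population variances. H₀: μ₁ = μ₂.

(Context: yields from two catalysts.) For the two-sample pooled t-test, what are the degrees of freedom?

df = n₁ + n₂ − 2 = 7 + 6 − 2 = 11

degrees of freedom = 11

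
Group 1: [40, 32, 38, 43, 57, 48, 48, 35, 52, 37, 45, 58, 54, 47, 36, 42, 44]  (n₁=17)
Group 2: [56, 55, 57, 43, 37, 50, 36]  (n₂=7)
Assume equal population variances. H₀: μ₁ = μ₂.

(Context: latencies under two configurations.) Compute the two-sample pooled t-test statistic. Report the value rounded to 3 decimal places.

x̄₁=44.471, s₁=7.755, n₁=17
x̄₂=47.714, s₂=9.013, n₂=7
s_p² = [16·7.755² + 6·9.013²]/22 = 65.8938
SE = √(s_p²·(1/17+1/7)) = 3.6455
t = (44.471−47.714)/3.6455 = -0.8898
df = 22

test statistic = -0.890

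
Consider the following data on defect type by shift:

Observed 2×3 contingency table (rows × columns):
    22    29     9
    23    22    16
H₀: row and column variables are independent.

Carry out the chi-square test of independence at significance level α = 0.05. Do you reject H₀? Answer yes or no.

reject H₀: no

Row totals [60, 61], col totals [45, 51, 25], n=121
χ² = (22−22.31)²/22.31 + (29−25.29)²/25.29 + (9−12.40)²/12.40 + (23−22.69)²/22.69 + (22−25.71)²/25.71 + (16−12.60)²/12.60 = 2.9349
df = 2
p-value (upper-tail) = 0.23051
At α=0.05: p ≥ α → fail to reject H₀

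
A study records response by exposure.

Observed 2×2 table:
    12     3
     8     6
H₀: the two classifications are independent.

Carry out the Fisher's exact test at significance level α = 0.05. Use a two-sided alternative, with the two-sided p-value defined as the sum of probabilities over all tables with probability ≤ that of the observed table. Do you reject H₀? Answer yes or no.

reject H₀: no

Margins: r₁=15, r₂=14, c₁=20, c₂=9, n=29
p_obs = C(15,12)·C(14,8)/C(29,20); sum pmf over tables with pmf ≤ p_obs
p-value (two-sided) = 0.24508
At α=0.05: p ≥ α → fail to reject H₀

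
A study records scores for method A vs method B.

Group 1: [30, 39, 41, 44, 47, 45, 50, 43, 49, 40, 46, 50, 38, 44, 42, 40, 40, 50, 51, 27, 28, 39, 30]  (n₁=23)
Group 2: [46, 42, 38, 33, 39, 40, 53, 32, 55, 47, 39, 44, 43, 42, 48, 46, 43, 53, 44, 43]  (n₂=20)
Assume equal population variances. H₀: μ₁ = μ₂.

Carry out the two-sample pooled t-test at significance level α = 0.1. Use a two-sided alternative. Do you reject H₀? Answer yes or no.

reject H₀: no

x̄₁=41.435, s₁=7.166, n₁=23
x̄₂=43.500, s₂=6.022, n₂=20
s_p² = [22·7.166² + 19·6.022²]/41 = 44.3574
SE = √(s_p²·(1/23+1/20)) = 2.0363
t = (41.435−43.500)/2.0363 = -1.0142
df = 41
p-value (two-sided) = 0.31643
At α=0.1: p ≥ α → fail to reject H₀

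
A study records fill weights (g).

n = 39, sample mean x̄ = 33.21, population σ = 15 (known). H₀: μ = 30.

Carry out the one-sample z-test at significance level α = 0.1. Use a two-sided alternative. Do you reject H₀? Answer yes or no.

SE = σ/√n = 15/√39 = 2.4019
z = (x̄−μ₀)/SE = (33.21−30)/2.4019 = 1.3364
p-value (two-sided) = 0.18141
At α=0.1: p ≥ α → fail to reject H₀

reject H₀: no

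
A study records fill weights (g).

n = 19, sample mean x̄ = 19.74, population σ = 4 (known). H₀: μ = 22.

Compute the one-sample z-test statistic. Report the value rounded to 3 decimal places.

SE = σ/√n = 4/√19 = 0.9177
z = (x̄−μ₀)/SE = (19.74−22)/0.9177 = -2.4628

test statistic = -2.463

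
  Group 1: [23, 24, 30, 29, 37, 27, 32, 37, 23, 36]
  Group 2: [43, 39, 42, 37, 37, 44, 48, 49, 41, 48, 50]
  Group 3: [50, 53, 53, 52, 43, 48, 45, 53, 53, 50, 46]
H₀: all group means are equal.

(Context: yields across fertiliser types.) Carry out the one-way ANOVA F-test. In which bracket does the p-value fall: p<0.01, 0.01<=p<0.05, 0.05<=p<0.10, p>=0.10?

p-value bracket: p<0.01

Group means [29.80, 43.45, 49.64], grand mean 41.312
SSB = Σnᵢ(x̄ᵢ−x̄)² = 2138.002; SSW = ΣΣ(x−x̄ᵢ)² = 640.873
MSB = 2138.002/2 = 1069.0011; MSW = 640.873/29 = 22.0991
F = MSB/MSW = 48.3732
df = (2, 29)
p-value (upper-tail) = 0.00000
→ bracket: p<0.01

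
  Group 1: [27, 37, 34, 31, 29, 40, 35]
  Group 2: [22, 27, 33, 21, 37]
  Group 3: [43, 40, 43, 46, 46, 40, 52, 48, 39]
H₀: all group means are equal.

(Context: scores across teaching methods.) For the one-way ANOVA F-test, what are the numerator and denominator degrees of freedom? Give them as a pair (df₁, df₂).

k = 3 groups, N = 21 total
df = (k−1, N−k) = (3−1, 21−3) = (2, 18)

degrees of freedom = [2, 18]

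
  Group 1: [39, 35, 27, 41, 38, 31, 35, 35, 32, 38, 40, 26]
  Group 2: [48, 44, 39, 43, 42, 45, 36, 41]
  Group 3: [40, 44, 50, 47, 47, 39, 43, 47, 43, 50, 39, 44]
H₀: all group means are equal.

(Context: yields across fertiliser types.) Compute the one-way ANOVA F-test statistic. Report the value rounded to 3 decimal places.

test statistic = 16.674

Group means [34.75, 42.25, 44.42], grand mean 40.250
SSB = Σnᵢ(x̄ᵢ−x̄)² = 603.333; SSW = ΣΣ(x−x̄ᵢ)² = 524.667
MSB = 603.333/2 = 301.6667; MSW = 524.667/29 = 18.0920
F = MSB/MSW = 16.6741
df = (2, 29)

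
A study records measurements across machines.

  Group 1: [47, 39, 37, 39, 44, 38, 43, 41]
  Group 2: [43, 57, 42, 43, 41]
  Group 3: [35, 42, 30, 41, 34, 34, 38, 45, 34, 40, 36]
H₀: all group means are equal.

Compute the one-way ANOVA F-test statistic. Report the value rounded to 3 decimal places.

Group means [41.00, 45.20, 37.18], grand mean 40.125
SSB = Σnᵢ(x̄ᵢ−x̄)² = 230.189; SSW = ΣΣ(x−x̄ᵢ)² = 454.436
MSB = 230.189/2 = 115.0943; MSW = 454.436/21 = 21.6398
F = MSB/MSW = 5.3186
df = (2, 21)

test statistic = 5.319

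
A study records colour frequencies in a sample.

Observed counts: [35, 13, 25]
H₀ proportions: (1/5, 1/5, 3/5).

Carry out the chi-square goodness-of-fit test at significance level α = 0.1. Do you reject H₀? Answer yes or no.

reject H₀: yes

n = 73; E_i = n·p_i = [14.60, 14.60, 43.80]
χ² = (35−14.60)²/14.60 + (13−14.60)²/14.60 + (25−43.80)²/43.80 = 36.7489
df = 2
p-value (upper-tail) = 0.00000
At α=0.1: p < α → reject H₀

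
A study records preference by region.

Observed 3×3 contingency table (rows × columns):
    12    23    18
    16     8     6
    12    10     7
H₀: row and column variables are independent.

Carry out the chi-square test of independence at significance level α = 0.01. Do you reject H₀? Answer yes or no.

reject H₀: no

Row totals [53, 30, 29], col totals [40, 41, 31], n=112
χ² = (12−18.93)²/18.93 + (23−19.40)²/19.40 + (18−14.67)²/14.67 + (16−10.71)²/10.71 + (8−10.98)²/10.98 + (6−8.30)²/8.30 + (12−10.36)²/10.36 + (10−10.62)²/10.62 + (7−8.03)²/8.03 = 8.4437
df = 4
p-value (upper-tail) = 0.07661
At α=0.01: p ≥ α → fail to reject H₀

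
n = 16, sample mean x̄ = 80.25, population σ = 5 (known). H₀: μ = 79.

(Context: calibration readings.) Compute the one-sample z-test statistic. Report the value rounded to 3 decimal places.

SE = σ/√n = 5/√16 = 1.2500
z = (x̄−μ₀)/SE = (80.25−79)/1.2500 = 1.0000

test statistic = 1.000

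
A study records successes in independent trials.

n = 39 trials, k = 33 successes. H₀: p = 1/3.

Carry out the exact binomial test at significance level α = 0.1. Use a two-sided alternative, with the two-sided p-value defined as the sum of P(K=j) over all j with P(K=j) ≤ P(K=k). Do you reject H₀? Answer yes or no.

reject H₀: yes

Exact binomial: n=39, k=33, p₀=1/3=0.3333
P(X=j) = C(n,j)·p₀^j·(1−p₀)^(n−j); p = Σ P(X=j) over j with P(X=j) ≤ P(X=33)
p-value (two-sided) = 0.00000
At α=0.1: p < α → reject H₀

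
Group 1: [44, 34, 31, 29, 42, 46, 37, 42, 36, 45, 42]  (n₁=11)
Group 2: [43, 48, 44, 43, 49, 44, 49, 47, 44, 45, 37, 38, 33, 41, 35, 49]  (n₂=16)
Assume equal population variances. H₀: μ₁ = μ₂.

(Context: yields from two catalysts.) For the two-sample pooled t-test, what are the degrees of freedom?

df = n₁ + n₂ − 2 = 11 + 16 − 2 = 25

degrees of freedom = 25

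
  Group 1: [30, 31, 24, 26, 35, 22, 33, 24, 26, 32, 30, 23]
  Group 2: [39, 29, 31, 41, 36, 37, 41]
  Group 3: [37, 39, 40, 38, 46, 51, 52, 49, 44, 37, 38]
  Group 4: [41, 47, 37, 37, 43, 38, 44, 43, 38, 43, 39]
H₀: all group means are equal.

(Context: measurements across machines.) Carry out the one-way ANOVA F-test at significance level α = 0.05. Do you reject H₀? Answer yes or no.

reject H₀: yes

Group means [28.00, 36.29, 42.82, 40.91], grand mean 36.854
SSB = Σnᵢ(x̄ᵢ−x̄)² = 1515.148; SSW = ΣΣ(x−x̄ᵢ)² = 789.974
MSB = 1515.148/3 = 505.0493; MSW = 789.974/37 = 21.3506
F = MSB/MSW = 23.6550
df = (3, 37)
p-value (upper-tail) = 0.00000
At α=0.05: p < α → reject H₀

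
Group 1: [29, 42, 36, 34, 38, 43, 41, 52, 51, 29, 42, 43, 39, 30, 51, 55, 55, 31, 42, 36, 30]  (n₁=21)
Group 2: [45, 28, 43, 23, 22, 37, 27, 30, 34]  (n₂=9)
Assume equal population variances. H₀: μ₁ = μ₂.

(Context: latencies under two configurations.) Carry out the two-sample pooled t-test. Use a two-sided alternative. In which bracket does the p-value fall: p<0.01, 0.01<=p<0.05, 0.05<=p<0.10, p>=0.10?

p-value bracket: 0.01<=p<0.05

x̄₁=40.429, s₁=8.541, n₁=21
x̄₂=32.111, s₂=8.253, n₂=9
s_p² = [20·8.541² + 8·8.253²]/28 = 71.5726
SE = √(s_p²·(1/21+1/9)) = 3.3706
t = (40.429−32.111)/3.3706 = 2.4677
df = 28
p-value (two-sided) = 0.01998
→ bracket: 0.01<=p<0.05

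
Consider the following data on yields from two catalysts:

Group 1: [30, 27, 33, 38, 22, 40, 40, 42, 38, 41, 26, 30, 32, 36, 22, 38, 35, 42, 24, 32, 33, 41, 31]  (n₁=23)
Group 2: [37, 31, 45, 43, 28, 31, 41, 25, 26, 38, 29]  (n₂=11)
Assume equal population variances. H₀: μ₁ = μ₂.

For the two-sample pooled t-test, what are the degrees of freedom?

df = n₁ + n₂ − 2 = 23 + 11 − 2 = 32

degrees of freedom = 32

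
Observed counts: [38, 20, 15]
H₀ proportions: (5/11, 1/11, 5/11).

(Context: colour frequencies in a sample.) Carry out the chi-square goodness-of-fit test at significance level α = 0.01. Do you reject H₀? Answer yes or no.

reject H₀: yes

n = 73; E_i = n·p_i = [33.18, 6.64, 33.18]
χ² = (38−33.18)²/33.18 + (20−6.64)²/6.64 + (15−33.18)²/33.18 = 37.5726
df = 2
p-value (upper-tail) = 0.00000
At α=0.01: p < α → reject H₀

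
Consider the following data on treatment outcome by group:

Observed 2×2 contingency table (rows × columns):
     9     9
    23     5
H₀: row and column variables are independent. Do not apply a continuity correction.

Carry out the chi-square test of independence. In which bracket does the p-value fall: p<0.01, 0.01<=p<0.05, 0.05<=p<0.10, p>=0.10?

p-value bracket: 0.01<=p<0.05

Row totals [18, 28], col totals [32, 14], n=46
χ² = (9−12.52)²/12.52 + (9−5.48)²/5.48 + (23−19.48)²/19.48 + (5−8.52)²/8.52 = 5.3466
df = 1
p-value (upper-tail) = 0.02076
→ bracket: 0.01<=p<0.05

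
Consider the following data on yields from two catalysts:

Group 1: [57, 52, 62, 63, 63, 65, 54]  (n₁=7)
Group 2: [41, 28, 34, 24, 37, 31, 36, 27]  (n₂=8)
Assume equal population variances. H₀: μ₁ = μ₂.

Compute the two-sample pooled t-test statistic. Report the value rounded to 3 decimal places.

test statistic = 9.647

x̄₁=59.429, s₁=5.062, n₁=7
x̄₂=32.250, s₂=5.751, n₂=8
s_p² = [6·5.062² + 7·5.751²]/13 = 29.6319
SE = √(s_p²·(1/7+1/8)) = 2.8173
t = (59.429−32.250)/2.8173 = 9.6471
df = 13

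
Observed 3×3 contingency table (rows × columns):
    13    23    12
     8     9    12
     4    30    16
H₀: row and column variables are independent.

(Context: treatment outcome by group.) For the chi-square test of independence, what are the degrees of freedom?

degrees of freedom = 4

df = (r−1)(c−1) = (3−1)·(3−1) = 4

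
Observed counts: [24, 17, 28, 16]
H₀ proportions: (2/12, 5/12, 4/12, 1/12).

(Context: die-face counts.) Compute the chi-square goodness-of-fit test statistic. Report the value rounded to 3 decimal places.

test statistic = 27.631

n = 85; E_i = n·p_i = [14.17, 35.42, 28.33, 7.08]
χ² = (24−14.17)²/14.17 + (17−35.42)²/35.42 + (28−28.33)²/28.33 + (16−7.08)²/7.08 = 27.6306
df = 3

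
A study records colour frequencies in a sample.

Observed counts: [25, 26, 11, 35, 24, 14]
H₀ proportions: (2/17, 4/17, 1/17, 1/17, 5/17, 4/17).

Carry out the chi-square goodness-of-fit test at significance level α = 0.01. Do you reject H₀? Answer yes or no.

reject H₀: yes

n = 135; E_i = n·p_i = [15.88, 31.76, 7.94, 7.94, 39.71, 31.76]
χ² = (25−15.88)²/15.88 + (26−31.76)²/31.76 + (11−7.94)²/7.94 + (35−7.94)²/7.94 + (24−39.71)²/39.71 + (14−31.76)²/31.76 = 115.8067
df = 5
p-value (upper-tail) = 0.00000
At α=0.01: p < α → reject H₀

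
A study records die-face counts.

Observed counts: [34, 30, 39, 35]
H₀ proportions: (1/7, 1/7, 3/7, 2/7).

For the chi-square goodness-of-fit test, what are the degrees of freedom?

df = k − 1 = 4 − 1 = 3

degrees of freedom = 3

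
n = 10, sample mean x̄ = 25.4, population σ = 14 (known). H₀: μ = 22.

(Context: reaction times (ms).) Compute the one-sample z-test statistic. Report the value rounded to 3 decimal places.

SE = σ/√n = 14/√10 = 4.4272
z = (x̄−μ₀)/SE = (25.4−22)/4.4272 = 0.7680

test statistic = 0.768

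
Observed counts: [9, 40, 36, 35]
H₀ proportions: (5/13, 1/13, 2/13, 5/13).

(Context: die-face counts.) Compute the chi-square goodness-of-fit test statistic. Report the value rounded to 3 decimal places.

test statistic = 151.830

n = 120; E_i = n·p_i = [46.15, 9.23, 18.46, 46.15]
χ² = (9−46.15)²/46.15 + (40−9.23)²/9.23 + (36−18.46)²/18.46 + (35−46.15)²/46.15 = 151.8300
df = 3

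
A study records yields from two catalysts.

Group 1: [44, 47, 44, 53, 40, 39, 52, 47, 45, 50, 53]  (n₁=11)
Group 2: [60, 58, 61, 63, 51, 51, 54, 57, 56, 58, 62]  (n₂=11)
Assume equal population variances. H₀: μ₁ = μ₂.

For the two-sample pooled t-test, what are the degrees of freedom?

degrees of freedom = 20

df = n₁ + n₂ − 2 = 11 + 11 − 2 = 20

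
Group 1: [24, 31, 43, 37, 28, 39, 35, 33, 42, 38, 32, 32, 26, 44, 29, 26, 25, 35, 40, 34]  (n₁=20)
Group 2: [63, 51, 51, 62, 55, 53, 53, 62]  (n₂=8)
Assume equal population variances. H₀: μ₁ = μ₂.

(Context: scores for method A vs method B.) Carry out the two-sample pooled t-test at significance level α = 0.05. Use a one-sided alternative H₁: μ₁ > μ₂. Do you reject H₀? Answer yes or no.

reject H₀: no

x̄₁=33.650, s₁=6.150, n₁=20
x̄₂=56.250, s₂=5.203, n₂=8
s_p² = [19·6.150² + 7·5.203²]/26 = 34.9250
SE = √(s_p²·(1/20+1/8)) = 2.4722
t = (33.650−56.250)/2.4722 = -9.1416
df = 26
p-value (one-sided, H₁ greater) = 1.00000
At α=0.05: p ≥ α → fail to reject H₀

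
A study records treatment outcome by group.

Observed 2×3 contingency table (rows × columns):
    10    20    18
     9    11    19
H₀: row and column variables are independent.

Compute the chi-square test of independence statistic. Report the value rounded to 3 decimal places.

test statistic = 1.781

Row totals [48, 39], col totals [19, 31, 37], n=87
χ² = (10−10.48)²/10.48 + (20−17.10)²/17.10 + (18−20.41)²/20.41 + (9−8.52)²/8.52 + (11−13.90)²/13.90 + (19−16.59)²/16.59 = 1.7806
df = 2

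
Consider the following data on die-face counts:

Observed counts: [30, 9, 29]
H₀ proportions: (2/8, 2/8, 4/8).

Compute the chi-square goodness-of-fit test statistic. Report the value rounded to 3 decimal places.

n = 68; E_i = n·p_i = [17.00, 17.00, 34.00]
χ² = (30−17.00)²/17.00 + (9−17.00)²/17.00 + (29−34.00)²/34.00 = 14.4412
df = 2

test statistic = 14.441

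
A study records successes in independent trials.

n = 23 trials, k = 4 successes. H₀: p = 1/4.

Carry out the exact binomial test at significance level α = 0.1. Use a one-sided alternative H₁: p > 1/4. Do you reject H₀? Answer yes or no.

reject H₀: no

Exact binomial: n=23, k=4, p₀=1/4=0.2500
P(X≥4) from Σ C(n,i)·p₀^i·(1−p₀)^(n−i)
p-value (one-sided, H₁ greater) = 0.86304
At α=0.1: p ≥ α → fail to reject H₀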